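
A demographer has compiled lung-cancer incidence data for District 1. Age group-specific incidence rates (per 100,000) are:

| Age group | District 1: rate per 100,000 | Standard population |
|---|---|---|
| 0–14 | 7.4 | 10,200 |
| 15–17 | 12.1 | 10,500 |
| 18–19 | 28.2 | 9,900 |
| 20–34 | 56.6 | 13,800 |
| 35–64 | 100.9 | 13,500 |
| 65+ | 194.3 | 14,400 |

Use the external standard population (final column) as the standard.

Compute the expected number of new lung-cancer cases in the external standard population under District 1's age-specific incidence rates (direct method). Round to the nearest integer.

Expected new lung-cancer cases = Σ (standard pop × age-specific rate ÷ 100,000)
= 10,200×7.4/100,000 + 10,500×12.1/100,000 + 9,900×28.2/100,000 + 13,800×56.6/100,000 + 13,500×100.9/100,000 + 14,400×194.3/100,000
= 0.75 + 1.27 + 2.79 + 7.81 + 13.62 + 27.98 = 54.23.

54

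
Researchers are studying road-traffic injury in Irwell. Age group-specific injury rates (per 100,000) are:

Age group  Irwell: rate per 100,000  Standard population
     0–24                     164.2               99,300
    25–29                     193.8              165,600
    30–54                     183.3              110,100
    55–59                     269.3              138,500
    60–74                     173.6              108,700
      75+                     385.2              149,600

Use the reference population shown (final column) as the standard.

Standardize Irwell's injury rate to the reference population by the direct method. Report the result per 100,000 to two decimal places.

236.30

Standard total = 771,800; weights = 0.1287, 0.2146, 0.1427, 0.1795, 0.1408, 0.1938.
Standardized rate: 0.1287×164.2 + 0.2146×193.8 + 0.1427×183.3 + 0.1795×269.3 + 0.1408×173.6 + 0.1938×385.2 = 236.2969 per 100,000.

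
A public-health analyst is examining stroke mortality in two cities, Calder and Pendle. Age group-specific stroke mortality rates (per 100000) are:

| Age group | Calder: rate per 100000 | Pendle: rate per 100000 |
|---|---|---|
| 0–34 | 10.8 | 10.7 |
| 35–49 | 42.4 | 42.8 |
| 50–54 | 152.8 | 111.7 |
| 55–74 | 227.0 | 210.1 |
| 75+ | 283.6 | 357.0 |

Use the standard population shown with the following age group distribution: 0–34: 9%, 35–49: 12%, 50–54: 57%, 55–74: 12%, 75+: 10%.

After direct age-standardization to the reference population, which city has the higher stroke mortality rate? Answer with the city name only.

Calder

Standard weights: 0.09, 0.12, 0.57, 0.12, 0.10.
Calder: 0.0900×10.8 + 0.1200×42.4 + 0.5700×152.8 + 0.1200×227.0 + 0.1000×283.6 = 148.7560 per 100000.
Pendle: 0.0900×10.7 + 0.1200×42.8 + 0.5700×111.7 + 0.1200×210.1 + 0.1000×357.0 = 130.6800 per 100000.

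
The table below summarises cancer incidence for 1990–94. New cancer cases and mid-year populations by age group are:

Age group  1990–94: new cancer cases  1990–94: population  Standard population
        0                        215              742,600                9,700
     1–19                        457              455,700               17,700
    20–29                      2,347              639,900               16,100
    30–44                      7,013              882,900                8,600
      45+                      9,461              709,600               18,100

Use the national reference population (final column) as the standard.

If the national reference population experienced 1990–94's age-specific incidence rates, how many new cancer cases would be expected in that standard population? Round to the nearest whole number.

389

Age-specific rates per 100,000 for 1990–94: 28.95, 100.29, 366.78, 794.31, 1333.29.
Expected new cancer cases = Σ (standard pop × age-specific rate ÷ 100,000)
= 9,700×28.95/100,000 + 17,700×100.29/100,000 + 16,100×366.78/100,000 + 8,600×794.31/100,000 + 18,100×1333.29/100,000
= 2.81 + 17.75 + 59.05 + 68.31 + 241.32 = 389.25.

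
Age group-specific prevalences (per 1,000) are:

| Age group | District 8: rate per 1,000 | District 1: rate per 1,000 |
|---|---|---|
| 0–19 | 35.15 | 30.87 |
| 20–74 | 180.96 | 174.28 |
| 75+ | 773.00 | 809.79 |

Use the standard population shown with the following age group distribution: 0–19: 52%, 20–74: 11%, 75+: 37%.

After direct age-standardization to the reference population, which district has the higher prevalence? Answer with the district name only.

Standard weights: 0.52, 0.11, 0.37.
District 8: 0.5200×35.15 + 0.1100×180.96 + 0.3700×773.00 = 324.1936 per 1,000.
District 1: 0.5200×30.87 + 0.1100×174.28 + 0.3700×809.79 = 334.8455 per 1,000.

District 1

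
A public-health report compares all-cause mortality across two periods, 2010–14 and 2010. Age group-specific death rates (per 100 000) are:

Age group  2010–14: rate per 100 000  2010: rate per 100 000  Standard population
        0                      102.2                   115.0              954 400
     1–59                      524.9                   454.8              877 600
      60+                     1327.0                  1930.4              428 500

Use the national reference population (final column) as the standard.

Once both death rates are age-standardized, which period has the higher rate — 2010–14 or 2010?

2010

Standard total = 2 260 500; weights = 0.4222, 0.3882, 0.1896.
2010–14: 0.4222×102.2 + 0.3882×524.9 + 0.1896×1327.0 = 498.4788 per 100 000.
2010: 0.4222×115.0 + 0.3882×454.8 + 0.1896×1930.4 = 591.0484 per 100 000.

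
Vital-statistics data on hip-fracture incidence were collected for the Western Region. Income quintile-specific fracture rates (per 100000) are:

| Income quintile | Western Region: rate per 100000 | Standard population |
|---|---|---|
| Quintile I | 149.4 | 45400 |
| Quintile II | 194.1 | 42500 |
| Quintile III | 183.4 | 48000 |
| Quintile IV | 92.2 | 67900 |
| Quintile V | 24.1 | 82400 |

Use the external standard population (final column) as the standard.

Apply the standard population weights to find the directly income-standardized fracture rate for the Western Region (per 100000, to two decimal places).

Standard total = 286200; weights = 0.1586, 0.1485, 0.1677, 0.2372, 0.2879.
Standardized rate: 0.1586×149.4 + 0.1485×194.1 + 0.1677×183.4 + 0.2372×92.2 + 0.2879×24.1 = 112.0944 per 100000.

112.09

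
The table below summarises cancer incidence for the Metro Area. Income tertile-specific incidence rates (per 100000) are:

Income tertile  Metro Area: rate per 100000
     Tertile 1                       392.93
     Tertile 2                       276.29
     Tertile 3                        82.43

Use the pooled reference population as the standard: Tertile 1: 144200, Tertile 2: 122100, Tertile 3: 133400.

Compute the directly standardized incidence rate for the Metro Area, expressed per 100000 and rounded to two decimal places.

253.67

Standard total = 399700; weights = 0.3608, 0.3055, 0.3338.
Standardized rate: 0.3608×392.93 + 0.3055×276.29 + 0.3338×82.43 = 253.6694 per 100000.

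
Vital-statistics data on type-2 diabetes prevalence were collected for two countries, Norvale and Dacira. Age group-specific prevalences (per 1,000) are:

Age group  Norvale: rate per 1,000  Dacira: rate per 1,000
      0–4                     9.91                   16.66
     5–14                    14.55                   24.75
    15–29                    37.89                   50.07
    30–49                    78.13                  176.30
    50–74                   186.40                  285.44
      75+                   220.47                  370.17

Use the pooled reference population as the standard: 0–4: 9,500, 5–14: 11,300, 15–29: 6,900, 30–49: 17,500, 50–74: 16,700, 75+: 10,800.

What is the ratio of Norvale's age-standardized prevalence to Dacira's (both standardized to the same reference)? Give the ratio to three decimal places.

Standard total = 72,700; weights = 0.1307, 0.1554, 0.0949, 0.2407, 0.2297, 0.1486.
Norvale: 0.1307×9.91 + 0.1554×14.55 + 0.0949×37.89 + 0.2407×78.13 + 0.2297×186.40 + 0.1486×220.47 = 101.5300 per 1,000.
Dacira: 0.1307×16.66 + 0.1554×24.75 + 0.0949×50.07 + 0.2407×176.30 + 0.2297×285.44 + 0.1486×370.17 = 173.7739 per 1,000.
Ratio = 101.5300 ÷ 173.7739 = 0.58427.

0.584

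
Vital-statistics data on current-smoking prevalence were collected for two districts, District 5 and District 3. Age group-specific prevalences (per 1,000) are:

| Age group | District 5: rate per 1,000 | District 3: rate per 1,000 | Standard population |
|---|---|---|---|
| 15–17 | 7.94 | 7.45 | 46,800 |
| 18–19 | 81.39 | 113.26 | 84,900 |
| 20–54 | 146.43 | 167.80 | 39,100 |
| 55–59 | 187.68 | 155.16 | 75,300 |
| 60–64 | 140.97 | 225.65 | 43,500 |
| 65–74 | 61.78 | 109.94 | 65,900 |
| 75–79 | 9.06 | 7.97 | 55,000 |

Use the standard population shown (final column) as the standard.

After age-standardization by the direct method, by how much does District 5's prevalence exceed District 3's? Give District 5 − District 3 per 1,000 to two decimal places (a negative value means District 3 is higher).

-19.16

Standard total = 410,500; weights = 0.1140, 0.2068, 0.0952, 0.1834, 0.1060, 0.1605, 0.1340.
District 5: 0.1140×7.94 + 0.2068×81.39 + 0.0952×146.43 + 0.1834×187.68 + 0.1060×140.97 + 0.1605×61.78 + 0.1340×9.06 = 92.1830 per 1,000.
District 3: 0.1140×7.45 + 0.2068×113.26 + 0.0952×167.80 + 0.1834×155.16 + 0.1060×225.65 + 0.1605×109.94 + 0.1340×7.97 = 111.3475 per 1,000.
Difference = 92.1830 − 111.3475 = -19.1645.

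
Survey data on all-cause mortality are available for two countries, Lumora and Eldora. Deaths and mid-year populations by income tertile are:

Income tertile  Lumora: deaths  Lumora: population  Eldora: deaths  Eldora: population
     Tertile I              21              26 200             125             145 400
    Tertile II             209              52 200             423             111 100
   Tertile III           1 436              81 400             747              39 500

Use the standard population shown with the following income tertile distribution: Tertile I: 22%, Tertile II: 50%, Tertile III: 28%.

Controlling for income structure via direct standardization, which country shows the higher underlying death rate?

Income-specific rates per 1 000 for Lumora: 0.802, 4.004, 17.641.
For Eldora: 0.860, 3.807, 18.911.
Standard weights: 0.22, 0.50, 0.28.
Lumora: 0.2200×0.802 + 0.5000×4.004 + 0.2800×17.641 = 7.1178 per 1 000.
Eldora: 0.2200×0.860 + 0.5000×3.807 + 0.2800×18.911 = 7.3880 per 1 000.
The crude rates (10.43 vs 4.38) would put Lumora higher, but that reflects its income composition; once standardized to a common income structure, Eldora has the higher underlying rate.

Eldora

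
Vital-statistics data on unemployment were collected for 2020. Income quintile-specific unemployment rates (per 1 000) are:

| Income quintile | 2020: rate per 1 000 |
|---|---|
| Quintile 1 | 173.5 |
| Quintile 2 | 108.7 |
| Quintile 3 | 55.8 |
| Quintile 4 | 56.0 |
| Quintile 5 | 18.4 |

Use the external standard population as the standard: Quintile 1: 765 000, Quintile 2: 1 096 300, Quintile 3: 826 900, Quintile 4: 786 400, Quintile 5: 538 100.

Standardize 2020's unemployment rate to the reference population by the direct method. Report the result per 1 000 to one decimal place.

Standard total = 4 012 700; weights = 0.1906, 0.2732, 0.2061, 0.1960, 0.1341.
Standardized rate: 0.1906×173.5 + 0.2732×108.7 + 0.2061×55.8 + 0.1960×56.0 + 0.1341×18.4 = 87.7154 per 1 000.

87.7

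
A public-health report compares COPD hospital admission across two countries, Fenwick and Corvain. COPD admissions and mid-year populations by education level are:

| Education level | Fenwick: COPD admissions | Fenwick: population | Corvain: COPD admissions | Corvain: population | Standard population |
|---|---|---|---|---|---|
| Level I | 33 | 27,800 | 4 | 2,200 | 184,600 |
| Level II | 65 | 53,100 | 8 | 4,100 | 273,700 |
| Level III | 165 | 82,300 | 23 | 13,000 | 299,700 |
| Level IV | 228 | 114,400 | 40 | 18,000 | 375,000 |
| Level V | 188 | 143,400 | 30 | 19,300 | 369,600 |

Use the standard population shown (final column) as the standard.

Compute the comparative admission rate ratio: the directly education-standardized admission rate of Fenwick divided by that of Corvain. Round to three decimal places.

0.850

Education-specific rates per 10,000 for Fenwick: 11.87, 12.24, 20.05, 19.93, 13.11.
For Corvain: 18.18, 19.51, 17.69, 22.22, 15.54.
Standard total = 1,502,600; weights = 0.1229, 0.1822, 0.1995, 0.2496, 0.2460.
Fenwick: 0.1229×11.87 + 0.1822×12.24 + 0.1995×20.05 + 0.2496×19.93 + 0.2460×13.11 = 15.8855 per 10,000.
Corvain: 0.1229×18.18 + 0.1822×19.51 + 0.1995×17.69 + 0.2496×22.22 + 0.2460×15.54 = 18.6860 per 10,000.
Ratio = 15.8855 ÷ 18.6860 = 0.85013.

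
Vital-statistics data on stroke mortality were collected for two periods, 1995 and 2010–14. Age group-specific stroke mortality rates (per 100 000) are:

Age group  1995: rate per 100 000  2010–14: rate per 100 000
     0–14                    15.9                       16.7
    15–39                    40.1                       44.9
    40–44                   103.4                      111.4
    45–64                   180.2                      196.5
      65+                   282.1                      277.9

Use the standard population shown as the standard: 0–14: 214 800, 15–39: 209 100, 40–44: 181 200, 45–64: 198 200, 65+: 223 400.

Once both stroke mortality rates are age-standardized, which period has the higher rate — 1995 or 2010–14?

Standard total = 1 026 700; weights = 0.2092, 0.2037, 0.1765, 0.1930, 0.2176.
1995: 0.2092×15.9 + 0.2037×40.1 + 0.1765×103.4 + 0.1930×180.2 + 0.2176×282.1 = 125.9113 per 100 000.
2010–14: 0.2092×16.7 + 0.2037×44.9 + 0.1765×111.4 + 0.1930×196.5 + 0.2176×277.9 = 130.7009 per 100 000.

2010–14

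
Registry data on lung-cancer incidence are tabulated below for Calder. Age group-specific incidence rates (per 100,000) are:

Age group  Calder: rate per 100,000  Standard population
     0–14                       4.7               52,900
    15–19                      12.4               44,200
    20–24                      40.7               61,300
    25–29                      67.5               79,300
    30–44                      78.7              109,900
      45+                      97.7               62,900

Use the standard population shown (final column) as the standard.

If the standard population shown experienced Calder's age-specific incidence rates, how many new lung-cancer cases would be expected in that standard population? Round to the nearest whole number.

Expected new lung-cancer cases = Σ (standard pop × age-specific rate ÷ 100,000)
= 52,900×4.7/100,000 + 44,200×12.4/100,000 + 61,300×40.7/100,000 + 79,300×67.5/100,000 + 109,900×78.7/100,000 + 62,900×97.7/100,000
= 2.49 + 5.48 + 24.95 + 53.53 + 86.49 + 61.45 = 234.39.

234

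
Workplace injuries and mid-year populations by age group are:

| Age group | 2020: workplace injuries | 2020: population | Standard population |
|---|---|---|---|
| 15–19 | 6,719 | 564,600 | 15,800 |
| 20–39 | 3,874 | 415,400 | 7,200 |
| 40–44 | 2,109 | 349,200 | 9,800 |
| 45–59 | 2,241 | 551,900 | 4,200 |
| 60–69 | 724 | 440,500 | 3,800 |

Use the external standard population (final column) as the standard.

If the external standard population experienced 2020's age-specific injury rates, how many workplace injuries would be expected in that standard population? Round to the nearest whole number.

Age-specific rates per 10,000 for 2020: 119.00, 93.26, 60.40, 40.61, 16.44.
Expected workplace injuries = Σ (standard pop × age-specific rate ÷ 10,000)
= 15,800×119.00/10,000 + 7,200×93.26/10,000 + 9,800×60.40/10,000 + 4,200×40.61/10,000 + 3,800×16.44/10,000
= 188.03 + 67.15 + 59.19 + 17.05 + 6.25 = 337.66.

338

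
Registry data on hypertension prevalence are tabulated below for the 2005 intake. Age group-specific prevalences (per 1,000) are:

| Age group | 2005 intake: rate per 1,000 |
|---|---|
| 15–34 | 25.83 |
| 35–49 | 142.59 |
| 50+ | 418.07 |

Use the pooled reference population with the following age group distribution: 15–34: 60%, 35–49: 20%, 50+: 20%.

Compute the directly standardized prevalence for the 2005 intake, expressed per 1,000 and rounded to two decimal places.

Standard weights: 0.60, 0.20, 0.20.
Standardized rate: 0.6000×25.83 + 0.2000×142.59 + 0.2000×418.07 = 127.6300 per 1,000.

127.63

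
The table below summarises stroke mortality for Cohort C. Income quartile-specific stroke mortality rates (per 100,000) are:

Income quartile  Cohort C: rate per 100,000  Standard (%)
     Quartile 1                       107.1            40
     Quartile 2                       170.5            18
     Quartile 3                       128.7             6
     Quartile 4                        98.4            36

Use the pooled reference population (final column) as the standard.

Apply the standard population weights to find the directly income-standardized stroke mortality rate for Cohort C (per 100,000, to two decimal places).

Standard weights: 0.40, 0.18, 0.06, 0.36.
Standardized rate: 0.4000×107.1 + 0.1800×170.5 + 0.0600×128.7 + 0.3600×98.4 = 116.6760 per 100,000.

116.68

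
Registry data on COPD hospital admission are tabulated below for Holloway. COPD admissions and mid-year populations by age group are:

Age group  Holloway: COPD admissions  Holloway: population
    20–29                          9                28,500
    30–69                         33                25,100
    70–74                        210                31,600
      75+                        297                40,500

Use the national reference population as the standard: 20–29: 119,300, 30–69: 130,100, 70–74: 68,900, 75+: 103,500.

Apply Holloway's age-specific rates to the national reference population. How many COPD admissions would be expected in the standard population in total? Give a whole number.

1426

Age-specific rates per 10,000 for Holloway: 3.16, 13.15, 66.46, 73.33.
Expected COPD admissions = Σ (standard pop × age-specific rate ÷ 10,000)
= 119,300×3.16/10,000 + 130,100×13.15/10,000 + 68,900×66.46/10,000 + 103,500×73.33/10,000
= 37.67 + 171.05 + 457.88 + 759.00 = 1425.60.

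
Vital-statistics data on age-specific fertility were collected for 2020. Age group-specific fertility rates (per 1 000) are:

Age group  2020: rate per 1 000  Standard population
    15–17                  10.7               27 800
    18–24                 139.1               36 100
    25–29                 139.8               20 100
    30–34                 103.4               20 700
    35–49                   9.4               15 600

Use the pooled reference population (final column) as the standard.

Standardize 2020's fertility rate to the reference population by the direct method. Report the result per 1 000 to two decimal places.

86.58

Standard total = 120 300; weights = 0.2311, 0.3001, 0.1671, 0.1721, 0.1297.
Standardized rate: 0.2311×10.7 + 0.3001×139.1 + 0.1671×139.8 + 0.1721×103.4 + 0.1297×9.4 = 86.5833 per 1 000.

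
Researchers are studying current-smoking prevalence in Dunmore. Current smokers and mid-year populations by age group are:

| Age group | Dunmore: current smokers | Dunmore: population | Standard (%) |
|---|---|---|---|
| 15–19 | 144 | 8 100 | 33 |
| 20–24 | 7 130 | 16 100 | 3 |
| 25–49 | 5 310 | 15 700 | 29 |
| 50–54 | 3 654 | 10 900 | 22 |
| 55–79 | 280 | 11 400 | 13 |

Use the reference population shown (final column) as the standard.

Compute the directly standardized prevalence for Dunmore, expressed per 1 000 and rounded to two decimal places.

194.18

Age-specific rates per 1 000 for Dunmore: 17.778, 442.857, 338.217, 335.229, 24.561.
Standard weights: 0.33, 0.03, 0.29, 0.22, 0.13.
Standardized rate: 0.3300×17.778 + 0.0300×442.857 + 0.2900×338.217 + 0.2200×335.229 + 0.1300×24.561 = 194.1786 per 1 000.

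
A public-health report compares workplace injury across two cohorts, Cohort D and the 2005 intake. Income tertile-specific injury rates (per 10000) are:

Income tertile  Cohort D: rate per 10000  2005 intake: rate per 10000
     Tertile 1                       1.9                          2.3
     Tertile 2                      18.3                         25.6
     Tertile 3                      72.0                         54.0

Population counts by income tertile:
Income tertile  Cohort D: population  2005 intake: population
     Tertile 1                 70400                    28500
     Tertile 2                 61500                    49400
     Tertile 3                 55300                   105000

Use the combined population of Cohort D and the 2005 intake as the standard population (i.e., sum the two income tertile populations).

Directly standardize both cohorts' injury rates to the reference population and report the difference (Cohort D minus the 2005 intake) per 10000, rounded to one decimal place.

Combined standard total = 370100; weights = 0.2672, 0.2996, 0.4331.
Cohort D: 0.2672×1.9 + 0.2996×18.3 + 0.4331×72.0 = 37.1764 per 10000.
The 2005 intake: 0.2672×2.3 + 0.2996×25.6 + 0.4331×54.0 = 31.6744 per 10000.
Difference = 37.1764 − 31.6744 = 5.5019.

5.5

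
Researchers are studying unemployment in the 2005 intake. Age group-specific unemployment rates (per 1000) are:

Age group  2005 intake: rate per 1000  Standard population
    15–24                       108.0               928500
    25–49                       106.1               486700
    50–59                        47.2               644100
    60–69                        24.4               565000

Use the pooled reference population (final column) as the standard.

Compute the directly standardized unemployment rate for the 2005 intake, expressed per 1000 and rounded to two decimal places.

Standard total = 2624300; weights = 0.3538, 0.1855, 0.2454, 0.2153.
Standardized rate: 0.3538×108.0 + 0.1855×106.1 + 0.2454×47.2 + 0.2153×24.4 = 74.7264 per 1000.

74.73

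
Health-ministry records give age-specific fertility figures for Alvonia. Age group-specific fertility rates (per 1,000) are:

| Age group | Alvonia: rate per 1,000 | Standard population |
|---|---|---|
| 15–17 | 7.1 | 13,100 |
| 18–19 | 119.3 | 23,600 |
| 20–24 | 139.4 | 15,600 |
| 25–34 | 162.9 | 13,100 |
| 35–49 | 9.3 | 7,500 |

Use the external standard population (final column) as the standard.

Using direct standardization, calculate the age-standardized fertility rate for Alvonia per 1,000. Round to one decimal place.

Standard total = 72,900; weights = 0.1797, 0.3237, 0.2140, 0.1797, 0.1029.
Standardized rate: 0.1797×7.1 + 0.3237×119.3 + 0.2140×139.4 + 0.1797×162.9 + 0.1029×9.3 = 99.9571 per 1,000.

100.0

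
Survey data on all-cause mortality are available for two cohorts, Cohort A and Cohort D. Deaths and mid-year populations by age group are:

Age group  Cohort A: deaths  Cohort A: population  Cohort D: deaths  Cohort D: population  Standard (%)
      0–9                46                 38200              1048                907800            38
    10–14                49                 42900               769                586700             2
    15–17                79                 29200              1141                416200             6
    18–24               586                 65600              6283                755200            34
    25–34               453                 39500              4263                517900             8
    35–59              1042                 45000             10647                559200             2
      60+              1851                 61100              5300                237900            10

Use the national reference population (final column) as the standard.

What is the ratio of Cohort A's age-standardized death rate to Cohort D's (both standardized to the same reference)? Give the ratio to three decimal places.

1.203

Age-specific rates per 1000 for Cohort A: 1.204, 1.142, 2.705, 8.933, 11.468, 23.156, 30.295.
For Cohort D: 1.154, 1.311, 2.741, 8.320, 8.231, 19.040, 22.278.
Standard weights: 0.38, 0.02, 0.06, 0.34, 0.08, 0.02, 0.10.
Cohort A: 0.3800×1.204 + 0.0200×1.142 + 0.0600×2.705 + 0.3400×8.933 + 0.0800×11.468 + 0.0200×23.156 + 0.1000×30.295 = 8.0900 per 1000.
Cohort D: 0.3800×1.154 + 0.0200×1.311 + 0.0600×2.741 + 0.3400×8.320 + 0.0800×8.231 + 0.0200×19.040 + 0.1000×22.278 = 6.7252 per 1000.
Ratio = 8.0900 ÷ 6.7252 = 1.20294.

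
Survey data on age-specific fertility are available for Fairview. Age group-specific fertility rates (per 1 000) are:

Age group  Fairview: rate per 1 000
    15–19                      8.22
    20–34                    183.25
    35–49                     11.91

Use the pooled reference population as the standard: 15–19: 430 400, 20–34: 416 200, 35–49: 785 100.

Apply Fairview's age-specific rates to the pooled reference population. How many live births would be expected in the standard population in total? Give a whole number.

Expected live births = Σ (standard pop × age-specific rate ÷ 1 000)
= 430 400×8.22/1 000 + 416 200×183.25/1 000 + 785 100×11.91/1 000
= 3537.89 + 76268.65 + 9350.54 = 89157.08.

89157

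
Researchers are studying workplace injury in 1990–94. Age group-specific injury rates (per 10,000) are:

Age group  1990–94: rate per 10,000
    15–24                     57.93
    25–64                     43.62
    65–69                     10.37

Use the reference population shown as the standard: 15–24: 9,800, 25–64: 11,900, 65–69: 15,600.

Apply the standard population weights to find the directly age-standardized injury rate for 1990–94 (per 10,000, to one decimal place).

33.5

Standard total = 37,300; weights = 0.2627, 0.3190, 0.4182.
Standardized rate: 0.2627×57.93 + 0.3190×43.62 + 0.4182×10.37 = 33.4736 per 10,000.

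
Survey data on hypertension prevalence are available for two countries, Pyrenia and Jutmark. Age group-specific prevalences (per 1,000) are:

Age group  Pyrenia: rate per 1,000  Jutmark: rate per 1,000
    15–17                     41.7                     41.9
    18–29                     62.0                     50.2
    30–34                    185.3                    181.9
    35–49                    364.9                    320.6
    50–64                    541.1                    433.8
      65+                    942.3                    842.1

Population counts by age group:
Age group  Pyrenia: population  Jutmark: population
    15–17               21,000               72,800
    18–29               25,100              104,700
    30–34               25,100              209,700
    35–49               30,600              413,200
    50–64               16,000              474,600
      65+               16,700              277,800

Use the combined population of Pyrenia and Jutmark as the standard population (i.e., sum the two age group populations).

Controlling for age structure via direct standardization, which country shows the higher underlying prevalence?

Pyrenia

Combined standard total = 1,687,300; weights = 0.0556, 0.0769, 0.1392, 0.2630, 0.2908, 0.1745.
Pyrenia: 0.0556×41.7 + 0.0769×62.0 + 0.1392×185.3 + 0.2630×364.9 + 0.2908×541.1 + 0.1745×942.3 = 450.6496 per 1,000.
Jutmark: 0.0556×41.9 + 0.0769×50.2 + 0.1392×181.9 + 0.2630×320.6 + 0.2908×433.8 + 0.1745×842.1 = 388.9405 per 1,000.
The crude rates (317.05 vs 398.47) would put Jutmark higher, but that reflects its age composition; once standardized to a common age structure, Pyrenia has the higher underlying rate.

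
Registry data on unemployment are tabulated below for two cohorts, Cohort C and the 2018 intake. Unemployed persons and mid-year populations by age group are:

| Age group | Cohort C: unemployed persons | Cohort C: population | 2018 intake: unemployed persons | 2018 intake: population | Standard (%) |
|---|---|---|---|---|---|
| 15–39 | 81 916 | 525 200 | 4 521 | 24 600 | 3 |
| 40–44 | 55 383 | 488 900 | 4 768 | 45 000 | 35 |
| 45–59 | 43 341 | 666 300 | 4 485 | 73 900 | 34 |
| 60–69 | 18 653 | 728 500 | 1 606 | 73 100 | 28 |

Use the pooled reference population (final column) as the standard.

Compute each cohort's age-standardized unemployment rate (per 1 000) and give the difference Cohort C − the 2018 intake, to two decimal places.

Age-specific rates per 1 000 for Cohort C: 155.971, 113.281, 65.047, 25.605.
For the 2018 intake: 183.780, 105.956, 60.690, 21.970.
Standard weights: 0.03, 0.35, 0.34, 0.28.
Cohort C: 0.0300×155.971 + 0.3500×113.281 + 0.3400×65.047 + 0.2800×25.605 = 73.6128 per 1 000.
The 2018 intake: 0.0300×183.780 + 0.3500×105.956 + 0.3400×60.690 + 0.2800×21.970 = 69.3841 per 1 000.
Difference = 73.6128 − 69.3841 = 4.2287.

4.23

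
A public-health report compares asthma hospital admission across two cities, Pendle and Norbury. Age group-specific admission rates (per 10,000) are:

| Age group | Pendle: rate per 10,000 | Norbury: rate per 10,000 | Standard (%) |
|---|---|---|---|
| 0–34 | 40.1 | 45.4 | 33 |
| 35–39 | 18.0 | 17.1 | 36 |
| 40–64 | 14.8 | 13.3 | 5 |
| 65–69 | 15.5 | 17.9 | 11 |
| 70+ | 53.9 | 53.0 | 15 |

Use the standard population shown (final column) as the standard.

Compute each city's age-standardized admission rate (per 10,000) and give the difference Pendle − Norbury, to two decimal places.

-1.48

Standard weights: 0.33, 0.36, 0.05, 0.11, 0.15.
Pendle: 0.3300×40.1 + 0.3600×18.0 + 0.0500×14.8 + 0.1100×15.5 + 0.1500×53.9 = 30.2430 per 10,000.
Norbury: 0.3300×45.4 + 0.3600×17.1 + 0.0500×13.3 + 0.1100×17.9 + 0.1500×53.0 = 31.7220 per 10,000.
Difference = 30.2430 − 31.7220 = -1.4790.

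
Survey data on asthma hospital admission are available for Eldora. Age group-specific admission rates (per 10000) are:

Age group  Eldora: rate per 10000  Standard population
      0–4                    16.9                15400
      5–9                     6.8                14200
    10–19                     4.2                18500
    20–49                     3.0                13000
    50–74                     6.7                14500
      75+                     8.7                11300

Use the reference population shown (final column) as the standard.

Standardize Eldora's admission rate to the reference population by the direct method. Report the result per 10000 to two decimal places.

7.70

Standard total = 86900; weights = 0.1772, 0.1634, 0.2129, 0.1496, 0.1669, 0.1300.
Standardized rate: 0.1772×16.9 + 0.1634×6.8 + 0.2129×4.2 + 0.1496×3.0 + 0.1669×6.7 + 0.1300×8.7 = 7.6983 per 10000.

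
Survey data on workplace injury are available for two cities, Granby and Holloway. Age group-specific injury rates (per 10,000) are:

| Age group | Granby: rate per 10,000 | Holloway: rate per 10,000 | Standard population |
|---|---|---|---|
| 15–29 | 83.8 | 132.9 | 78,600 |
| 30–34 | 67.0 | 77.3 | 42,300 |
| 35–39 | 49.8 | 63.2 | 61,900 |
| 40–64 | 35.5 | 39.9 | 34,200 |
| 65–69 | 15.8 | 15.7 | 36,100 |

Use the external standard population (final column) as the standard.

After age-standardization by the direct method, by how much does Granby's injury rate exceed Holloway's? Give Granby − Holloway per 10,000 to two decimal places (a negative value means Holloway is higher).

-20.83

Standard total = 253,100; weights = 0.3105, 0.1671, 0.2446, 0.1351, 0.1426.
Granby: 0.3105×83.8 + 0.1671×67.0 + 0.2446×49.8 + 0.1351×35.5 + 0.1426×15.8 = 56.4515 per 10,000.
Holloway: 0.3105×132.9 + 0.1671×77.3 + 0.2446×63.2 + 0.1351×39.9 + 0.1426×15.7 = 77.2784 per 10,000.
Difference = 56.4515 − 77.2784 = -20.8269.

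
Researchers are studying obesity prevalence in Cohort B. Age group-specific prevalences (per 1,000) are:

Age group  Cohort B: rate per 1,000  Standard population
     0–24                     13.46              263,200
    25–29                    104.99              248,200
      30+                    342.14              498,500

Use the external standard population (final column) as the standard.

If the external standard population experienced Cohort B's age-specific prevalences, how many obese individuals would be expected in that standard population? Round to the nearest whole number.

200158

Expected obese individuals = Σ (standard pop × age-specific rate ÷ 1,000)
= 263,200×13.46/1,000 + 248,200×104.99/1,000 + 498,500×342.14/1,000
= 3542.67 + 26058.52 + 170556.79 = 200157.98.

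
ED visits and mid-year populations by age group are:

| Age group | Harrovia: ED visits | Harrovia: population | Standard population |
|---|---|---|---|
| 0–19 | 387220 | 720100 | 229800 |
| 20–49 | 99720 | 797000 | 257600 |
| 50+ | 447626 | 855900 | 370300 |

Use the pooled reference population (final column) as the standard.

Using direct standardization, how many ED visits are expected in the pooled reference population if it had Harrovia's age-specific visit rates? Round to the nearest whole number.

Age-specific rates per 1000 for Harrovia: 537.731, 125.119, 522.989.
Expected ED visits = Σ (standard pop × age-specific rate ÷ 1000)
= 229800×537.731/1000 + 257600×125.119/1000 + 370300×522.989/1000
= 123570.55 + 32230.71 + 193662.70 = 349463.96.

349464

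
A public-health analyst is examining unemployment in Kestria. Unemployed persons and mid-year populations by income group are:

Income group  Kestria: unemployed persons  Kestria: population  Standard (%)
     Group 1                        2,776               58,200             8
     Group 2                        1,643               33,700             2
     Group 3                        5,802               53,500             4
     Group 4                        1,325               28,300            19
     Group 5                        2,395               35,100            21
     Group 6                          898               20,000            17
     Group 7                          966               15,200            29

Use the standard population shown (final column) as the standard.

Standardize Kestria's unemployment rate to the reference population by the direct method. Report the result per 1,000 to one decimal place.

Income-specific rates per 1,000 for Kestria: 47.698, 48.754, 108.449, 46.820, 68.234, 44.900, 63.553.
Standard weights: 0.08, 0.02, 0.04, 0.19, 0.21, 0.17, 0.29.
Standardized rate: 0.0800×47.698 + 0.0200×48.754 + 0.0400×108.449 + 0.1900×46.820 + 0.2100×68.234 + 0.1700×44.900 + 0.2900×63.553 = 58.4169 per 1,000.

58.4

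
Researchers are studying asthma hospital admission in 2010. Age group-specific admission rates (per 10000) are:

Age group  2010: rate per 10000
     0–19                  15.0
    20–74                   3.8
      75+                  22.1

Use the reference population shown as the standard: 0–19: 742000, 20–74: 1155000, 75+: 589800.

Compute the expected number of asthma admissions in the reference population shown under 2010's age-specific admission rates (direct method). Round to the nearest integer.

Expected asthma admissions = Σ (standard pop × age-specific rate ÷ 10000)
= 742000×15.0/10000 + 1155000×3.8/10000 + 589800×22.1/10000
= 1113.00 + 438.90 + 1303.46 = 2855.36.

2855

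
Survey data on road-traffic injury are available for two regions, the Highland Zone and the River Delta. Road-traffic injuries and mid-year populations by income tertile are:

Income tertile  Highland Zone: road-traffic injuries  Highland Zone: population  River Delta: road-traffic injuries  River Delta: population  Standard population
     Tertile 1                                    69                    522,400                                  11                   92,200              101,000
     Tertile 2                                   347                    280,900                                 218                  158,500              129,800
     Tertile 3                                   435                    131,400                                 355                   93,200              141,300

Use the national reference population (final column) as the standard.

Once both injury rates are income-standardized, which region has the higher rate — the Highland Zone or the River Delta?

Income-specific rates per 100,000 for the Highland Zone: 13.21, 123.53, 331.05.
For the River Delta: 11.93, 137.54, 380.90.
Standard total = 372,100; weights = 0.2714, 0.3488, 0.3797.
The Highland Zone: 0.2714×13.21 + 0.3488×123.53 + 0.3797×331.05 = 172.3887 per 100,000.
The River Delta: 0.2714×11.93 + 0.3488×137.54 + 0.3797×380.90 = 195.8585 per 100,000.

River Delta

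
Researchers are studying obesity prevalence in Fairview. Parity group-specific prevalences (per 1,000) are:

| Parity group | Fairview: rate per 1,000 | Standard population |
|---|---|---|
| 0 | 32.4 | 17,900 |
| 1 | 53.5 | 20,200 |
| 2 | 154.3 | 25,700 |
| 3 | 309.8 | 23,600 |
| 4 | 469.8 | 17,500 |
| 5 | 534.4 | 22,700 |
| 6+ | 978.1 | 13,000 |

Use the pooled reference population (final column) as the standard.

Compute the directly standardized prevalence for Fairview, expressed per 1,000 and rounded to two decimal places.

327.21

Standard total = 140,600; weights = 0.1273, 0.1437, 0.1828, 0.1679, 0.1245, 0.1615, 0.0925.
Standardized rate: 0.1273×32.4 + 0.1437×53.5 + 0.1828×154.3 + 0.1679×309.8 + 0.1245×469.8 + 0.1615×534.4 + 0.0925×978.1 = 327.2058 per 1,000.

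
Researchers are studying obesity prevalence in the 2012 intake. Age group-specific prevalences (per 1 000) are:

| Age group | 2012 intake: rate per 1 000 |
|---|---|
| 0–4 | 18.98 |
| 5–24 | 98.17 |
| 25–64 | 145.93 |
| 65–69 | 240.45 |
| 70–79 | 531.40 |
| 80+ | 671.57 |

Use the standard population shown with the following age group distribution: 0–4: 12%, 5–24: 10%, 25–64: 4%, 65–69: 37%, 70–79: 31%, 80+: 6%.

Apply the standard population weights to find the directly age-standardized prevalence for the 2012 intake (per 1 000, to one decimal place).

311.9

Standard weights: 0.12, 0.10, 0.04, 0.37, 0.31, 0.06.
Standardized rate: 0.1200×18.98 + 0.1000×98.17 + 0.0400×145.93 + 0.3700×240.45 + 0.3100×531.40 + 0.0600×671.57 = 311.9265 per 1 000.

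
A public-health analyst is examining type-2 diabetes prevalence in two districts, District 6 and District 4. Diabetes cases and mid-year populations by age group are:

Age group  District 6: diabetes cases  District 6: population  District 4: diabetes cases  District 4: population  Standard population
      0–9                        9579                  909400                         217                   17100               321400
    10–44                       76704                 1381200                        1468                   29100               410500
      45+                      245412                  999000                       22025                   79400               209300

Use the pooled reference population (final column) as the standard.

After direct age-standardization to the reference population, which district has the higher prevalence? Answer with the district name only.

Age-specific rates per 1000 for District 6: 10.533, 55.534, 245.658.
For District 4: 12.690, 50.447, 277.393.
Standard total = 941200; weights = 0.3415, 0.4361, 0.2224.
District 6: 0.3415×10.533 + 0.4361×55.534 + 0.2224×245.658 = 82.4462 per 1000.
District 4: 0.3415×12.690 + 0.4361×50.447 + 0.2224×277.393 = 88.0209 per 1000.

District 4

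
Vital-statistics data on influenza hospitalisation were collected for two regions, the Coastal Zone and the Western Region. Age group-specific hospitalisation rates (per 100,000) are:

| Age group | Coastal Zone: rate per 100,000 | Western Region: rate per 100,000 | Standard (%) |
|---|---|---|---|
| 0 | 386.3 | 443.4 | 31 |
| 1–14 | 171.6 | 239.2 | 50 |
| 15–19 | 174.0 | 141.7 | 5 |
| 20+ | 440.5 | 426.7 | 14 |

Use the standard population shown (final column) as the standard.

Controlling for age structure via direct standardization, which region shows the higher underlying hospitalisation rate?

Standard weights: 0.31, 0.50, 0.05, 0.14.
The Coastal Zone: 0.3100×386.3 + 0.5000×171.6 + 0.0500×174.0 + 0.1400×440.5 = 275.9230 per 100,000.
The Western Region: 0.3100×443.4 + 0.5000×239.2 + 0.0500×141.7 + 0.1400×426.7 = 323.8770 per 100,000.

Western Region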